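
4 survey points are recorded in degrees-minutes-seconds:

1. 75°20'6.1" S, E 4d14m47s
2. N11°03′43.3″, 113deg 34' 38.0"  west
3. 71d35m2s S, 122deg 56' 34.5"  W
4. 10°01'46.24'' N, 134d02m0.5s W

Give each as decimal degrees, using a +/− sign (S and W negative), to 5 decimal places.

1. -75.33503, 4.24639
2. 11.06203, -113.57722
3. -71.58389, -122.94292
4. 10.02951, -134.03347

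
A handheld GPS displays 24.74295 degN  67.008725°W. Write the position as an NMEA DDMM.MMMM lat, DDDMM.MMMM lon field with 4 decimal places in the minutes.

2444.5770,N / 06700.5235,W

Lat: minutes = (24.742950 − 24) × 60 = 44.577000
λ: minutes = (67.008725 − 67) × 60 = 0.523500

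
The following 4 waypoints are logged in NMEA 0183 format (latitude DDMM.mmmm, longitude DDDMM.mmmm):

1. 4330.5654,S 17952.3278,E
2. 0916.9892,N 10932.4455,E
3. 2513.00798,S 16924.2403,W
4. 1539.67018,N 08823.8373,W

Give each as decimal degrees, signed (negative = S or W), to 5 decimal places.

1. -43.50942, 179.87213
2. 9.28315, 109.54076
3. -25.21680, -169.40401
4. 15.66117, -88.39729

Point 1:
  Latitude: split at 2 digits → 43° and 30.5654′; 43 + 30.5654/60 = 43.509423
  S → negative
  Lon: degrees = first 3 digits = 179, minutes = 52.3278; 179 + 52.3278/60 = 179.872130
  E ⇒ keep positive
Point 2:
  Latitude: split at 2 digits → 09° and 16.9892′; 9 + 16.9892/60 = 9.283153
  N → positive
  Lon: split at 3 digits → 109° and 32.4455′; 109 + 32.4455/60 = 109.540758
  E ⇒ keep positive
Point 3:
  Lat: split at 2 digits → 25° and 13.00798′; 25 + 13.00798/60 = 25.216800
  S ⇒ negate
  Longitude: degrees = first 3 digits = 169, minutes = 24.2403; 169 + 24.2403/60 = 169.404005
  W ⇒ negate
Point 4:
  Lat: degrees = first 2 digits = 15, minutes = 39.67018; 15 + 39.67018/60 = 15.661170
  N ⇒ keep positive
  Longitude: degrees = first 3 digits = 88, minutes = 23.8373; 88 + 23.8373/60 = 88.397288
  W → negative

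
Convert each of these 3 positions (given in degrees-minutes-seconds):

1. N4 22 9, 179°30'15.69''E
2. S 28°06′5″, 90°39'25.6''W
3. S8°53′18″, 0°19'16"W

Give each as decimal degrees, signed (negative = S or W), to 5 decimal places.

1. 4.36917, 179.50436
2. -28.10139, -90.65711
3. -8.88833, -0.32111

Point 1:
  Lat: 4° + 22/60 + 9/3600 = 4 + 0.366667 + 0.002500 = 4.369167
  N → positive
  Lon: 179 + 30/60 + 15.69/3600 = 179.504358
  E ⇒ keep positive
Point 2:
  Latitude: 28 + 6/60 + 5/3600 = 28.101389
  hemisphere S, so the sign is −
  Lon: 90 + 39/60 + 25.6/3600 = 90.657111
  W ⇒ negate
Point 3:
  Lat: 8 + 53/60 + 18/3600 = 8.888333
  hemisphere S, so the sign is −
  Longitude: 19′ + 16″ = 19.26667′; 0 + 19.26667/60 = 0.321111
  W → negative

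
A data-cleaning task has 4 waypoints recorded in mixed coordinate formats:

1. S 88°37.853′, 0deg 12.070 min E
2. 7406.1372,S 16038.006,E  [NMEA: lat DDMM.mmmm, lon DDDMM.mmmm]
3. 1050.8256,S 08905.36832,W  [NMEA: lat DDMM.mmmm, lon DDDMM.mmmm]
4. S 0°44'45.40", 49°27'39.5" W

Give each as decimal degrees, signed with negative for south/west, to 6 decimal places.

Point 1:
  φ: 88 + 37.853/60 = 88.6308833
  S ⇒ negate
  Longitude: 0 + 12.07/60 = 0.2011667
  E ⇒ keep positive
Point 2:
  Latitude: degrees = first 2 digits = 74, minutes = 6.1372; 74 + 6.1372/60 = 74.1022867
  hemisphere S, so the sign is −
  Lon: degrees = first 3 digits = 160, minutes = 38.006; 160 + 38.006/60 = 160.6334333
  E → positive
Point 3:
  φ: degrees = first 2 digits = 10, minutes = 50.8256; 10 + 50.8256/60 = 10.8470933
  S ⇒ negate
  Lon: degrees = first 3 digits = 89, minutes = 5.36832; 89 + 5.36832/60 = 89.0894720
  hemisphere W, so the sign is −
Point 4:
  φ: 0° + 44/60 + 45.4/3600 = 0 + 0.733333 + 0.012611 = 0.7459444
  S → negative
  λ: 49 + 27/60 + 39.5/3600 = 49.4609722
  hemisphere W, so the sign is −

1. -88.630883, 0.201167
2. -74.102287, 160.633433
3. -10.847093, -89.089472
4. -0.745944, -49.460972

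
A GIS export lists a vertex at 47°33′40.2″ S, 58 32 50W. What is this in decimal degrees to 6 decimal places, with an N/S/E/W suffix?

φ: 47° + 33/60 + 40.2/3600 = 47 + 0.550000 + 0.011167 = 47.5611667
Lon: 58 + 32/60 + 50/3600 = 58.5472222

47.561167° S, 58.547222° W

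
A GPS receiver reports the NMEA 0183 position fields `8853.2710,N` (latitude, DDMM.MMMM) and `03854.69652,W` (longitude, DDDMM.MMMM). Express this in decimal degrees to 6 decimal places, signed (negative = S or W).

88.887850, -38.911609

φ: degrees = first 2 digits = 88, minutes = 53.271; 88 + 53.271/60 = 88.8878500
N ⇒ keep positive
Longitude: degrees = first 3 digits = 38, minutes = 54.69652; 38 + 54.69652/60 = 38.9116087
hemisphere W, so the sign is −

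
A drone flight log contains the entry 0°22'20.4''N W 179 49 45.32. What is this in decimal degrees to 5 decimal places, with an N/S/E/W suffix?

0.37233° N, 179.82926° W

φ: 0 + 22/60 + 20.4/3600 = 0.372333
λ: 179° + 49/60 + 45.32/3600 = 179 + 0.816667 + 0.012589 = 179.829256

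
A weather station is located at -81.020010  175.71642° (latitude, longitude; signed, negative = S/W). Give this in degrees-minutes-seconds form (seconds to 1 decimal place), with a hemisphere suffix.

81°01′12.0″ S, 175°42′59.1″ E

Latitude is negative → S; |value| = 81.020010
Lat: 0.020010 × 60 = 1.20060′ → 1′, remainder × 60 = 12.036″
λ: 0.716420° → 42.98520′; 0.98520 × 60 = 59.112″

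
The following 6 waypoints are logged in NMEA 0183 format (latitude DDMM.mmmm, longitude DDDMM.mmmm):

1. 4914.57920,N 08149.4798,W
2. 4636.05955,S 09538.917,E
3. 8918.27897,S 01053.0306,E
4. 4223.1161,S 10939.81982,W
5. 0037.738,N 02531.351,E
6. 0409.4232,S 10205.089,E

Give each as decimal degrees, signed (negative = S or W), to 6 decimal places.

1. 49.242987, -81.824663
2. -46.600993, 95.648617
3. -89.304650, 10.883843
4. -42.385268, -109.663664
5. 0.628967, 25.522517
6. -4.157053, 102.084817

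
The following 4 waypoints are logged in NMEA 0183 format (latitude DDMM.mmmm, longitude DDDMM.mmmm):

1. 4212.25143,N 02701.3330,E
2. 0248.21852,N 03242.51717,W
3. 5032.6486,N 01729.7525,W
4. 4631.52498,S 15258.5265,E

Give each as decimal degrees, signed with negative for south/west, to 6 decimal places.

Point 1:
  Latitude: degrees = first 2 digits = 42, minutes = 12.25143; 42 + 12.25143/60 = 42.2041905
  N → positive
  λ: split at 3 digits → 027° and 1.333′; 27 + 1.333/60 = 27.0222167
  E ⇒ keep positive
Point 2:
  φ: degrees = first 2 digits = 2, minutes = 48.21852; 2 + 48.21852/60 = 2.8036420
  N → positive
  Lon: split at 3 digits → 032° and 42.51717′; 32 + 42.51717/60 = 32.7086195
  W → negative
Point 3:
  Latitude: degrees = first 2 digits = 50, minutes = 32.6486; 50 + 32.6486/60 = 50.5441433
  N → positive
  Longitude: split at 3 digits → 017° and 29.7525′; 17 + 29.7525/60 = 17.4958750
  W → negative
Point 4:
  Latitude: degrees = first 2 digits = 46, minutes = 31.52498; 46 + 31.52498/60 = 46.5254163
  S ⇒ negate
  Longitude: split at 3 digits → 152° and 58.5265′; 152 + 58.5265/60 = 152.9754417
  E → positive

1. 42.204191, 27.022217
2. 2.803642, -32.708620
3. 50.544143, -17.495875
4. -46.525416, 152.975442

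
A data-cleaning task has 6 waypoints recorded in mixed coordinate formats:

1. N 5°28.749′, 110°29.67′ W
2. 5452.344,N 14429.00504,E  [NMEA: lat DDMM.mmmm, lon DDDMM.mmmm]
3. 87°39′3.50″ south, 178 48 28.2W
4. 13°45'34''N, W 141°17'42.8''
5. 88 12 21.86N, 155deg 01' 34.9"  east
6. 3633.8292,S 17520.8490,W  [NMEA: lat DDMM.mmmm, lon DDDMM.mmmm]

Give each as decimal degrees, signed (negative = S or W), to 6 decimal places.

Point 1:
  φ: 28.749′ = 0.479150°; total 5.4791500
  N → positive
  λ: 29.67′ = 0.494500°; total 110.4945000
  W ⇒ negate
Point 2:
  Latitude: split at 2 digits → 54° and 52.344′; 54 + 52.344/60 = 54.8724000
  N → positive
  Lon: split at 3 digits → 144° and 29.00504′; 144 + 29.00504/60 = 144.4834173
  E → positive
Point 3:
  Latitude: 87° + 39/60 + 3.5/3600 = 87 + 0.650000 + 0.000972 = 87.6509722
  S ⇒ negate
  λ: 48′ + 28.2″ = 48.47000′; 178 + 48.47000/60 = 178.8078333
  hemisphere W, so the sign is −
Point 4:
  φ: 45′ + 34″ = 45.56667′; 13 + 45.56667/60 = 13.7594444
  N ⇒ keep positive
  Longitude: 141° + 17/60 + 42.8/3600 = 141 + 0.283333 + 0.011889 = 141.2952222
  hemisphere W, so the sign is −
Point 5:
  Latitude: 88° + 12/60 + 21.86/3600 = 88 + 0.200000 + 0.006072 = 88.2060722
  N ⇒ keep positive
  λ: 155 + 1/60 + 34.9/3600 = 155.0263611
  E ⇒ keep positive
Point 6:
  Latitude: degrees = first 2 digits = 36, minutes = 33.8292; 36 + 33.8292/60 = 36.5638200
  S ⇒ negate
  Longitude: split at 3 digits → 175° and 20.849′; 175 + 20.849/60 = 175.3474833
  hemisphere W, so the sign is −

1. 5.479150, -110.494500
2. 54.872400, 144.483417
3. -87.650972, -178.807833
4. 13.759444, -141.295222
5. 88.206072, 155.026361
6. -36.563820, -175.347483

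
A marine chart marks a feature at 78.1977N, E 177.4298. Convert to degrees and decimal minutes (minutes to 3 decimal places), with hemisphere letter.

78° 11.862′ N, 177° 25.788′ E

Latitude: 78° + 0.197700 × 60 = 78° 11.86200′
Lon: 177° + 0.429800 × 60 = 177° 25.78800′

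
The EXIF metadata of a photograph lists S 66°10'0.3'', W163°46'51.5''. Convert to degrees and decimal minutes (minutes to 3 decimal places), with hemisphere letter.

66° 10.005′ S, 163° 46.858′ W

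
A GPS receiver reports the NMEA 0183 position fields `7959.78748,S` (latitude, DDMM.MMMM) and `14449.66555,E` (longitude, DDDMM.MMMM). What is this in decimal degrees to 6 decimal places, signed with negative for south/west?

φ: split at 2 digits → 79° and 59.78748′; 79 + 59.78748/60 = 79.9964580
S ⇒ negate
Lon: split at 3 digits → 144° and 49.66555′; 144 + 49.66555/60 = 144.8277592
E ⇒ keep positive

-79.996458, 144.827759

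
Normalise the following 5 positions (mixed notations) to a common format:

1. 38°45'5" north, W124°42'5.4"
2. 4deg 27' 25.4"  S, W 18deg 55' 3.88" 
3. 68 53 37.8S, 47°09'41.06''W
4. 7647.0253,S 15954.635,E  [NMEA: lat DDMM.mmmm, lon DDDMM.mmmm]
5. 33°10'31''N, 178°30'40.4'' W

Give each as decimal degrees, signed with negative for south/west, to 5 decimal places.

1. 38.75139, -124.70150
2. -4.45706, -18.91774
3. -68.89383, -47.16141
4. -76.78376, 159.91058
5. 33.17528, -178.51122

Point 1:
  φ: 45′ + 5″ = 45.08333′; 38 + 45.08333/60 = 38.751389
  N → positive
  Lon: 124 + 42/60 + 5.4/3600 = 124.701500
  hemisphere W, so the sign is −
Point 2:
  Latitude: 4° + 27/60 + 25.4/3600 = 4 + 0.450000 + 0.007056 = 4.457056
  hemisphere S, so the sign is −
  λ: 18° + 55/60 + 3.88/3600 = 18 + 0.916667 + 0.001078 = 18.917744
  W ⇒ negate
Point 3:
  Lat: 68° + 53/60 + 37.8/3600 = 68 + 0.883333 + 0.010500 = 68.893833
  hemisphere S, so the sign is −
  λ: 47° + 9/60 + 41.06/3600 = 47 + 0.150000 + 0.011406 = 47.161406
  W → negative
Point 4:
  Latitude: degrees = first 2 digits = 76, minutes = 47.0253; 76 + 47.0253/60 = 76.783755
  S → negative
  λ: split at 3 digits → 159° and 54.635′; 159 + 54.635/60 = 159.910583
  E ⇒ keep positive
Point 5:
  φ: 33° + 10/60 + 31/3600 = 33 + 0.166667 + 0.008611 = 33.175278
  N → positive
  Longitude: 30′ + 40.4″ = 30.67333′; 178 + 30.67333/60 = 178.511222
  W ⇒ negate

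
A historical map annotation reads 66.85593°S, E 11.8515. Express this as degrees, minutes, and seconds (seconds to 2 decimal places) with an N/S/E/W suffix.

66°51′21.35″ S, 11°51′5.40″ E

Latitude: 0.855930° → 51.35580′; 0.35580 × 60 = 21.3480″
Lon: 0.851500° → 51.09000′; 0.09000 × 60 = 5.4000″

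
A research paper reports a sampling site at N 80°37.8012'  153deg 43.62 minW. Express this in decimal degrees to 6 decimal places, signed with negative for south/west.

80.630020, -153.727000

Lat: 80 + 37.8012/60 = 80.6300200
N ⇒ keep positive
Lon: 43.62′ = 0.727000°; total 153.7270000
W ⇒ negate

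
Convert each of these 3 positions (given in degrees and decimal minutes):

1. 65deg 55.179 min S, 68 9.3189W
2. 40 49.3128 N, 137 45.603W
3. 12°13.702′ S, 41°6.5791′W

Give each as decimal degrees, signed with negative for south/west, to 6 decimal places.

1. -65.919650, -68.155315
2. 40.821880, -137.760050
3. -12.228367, -41.109652

Point 1:
  Latitude: 55.179′ = 0.919650°; total 65.9196500
  S → negative
  Lon: 68 + 9.3189/60 = 68.1553150
  W ⇒ negate
Point 2:
  Latitude: 49.3128′ = 0.821880°; total 40.8218800
  N → positive
  Longitude: 45.603′ = 0.760050°; total 137.7600500
  W ⇒ negate
Point 3:
  φ: 12 + 13.702/60 = 12.2283667
  S ⇒ negate
  Lon: 6.5791′ = 0.109652°; total 41.1096517
  hemisphere W, so the sign is −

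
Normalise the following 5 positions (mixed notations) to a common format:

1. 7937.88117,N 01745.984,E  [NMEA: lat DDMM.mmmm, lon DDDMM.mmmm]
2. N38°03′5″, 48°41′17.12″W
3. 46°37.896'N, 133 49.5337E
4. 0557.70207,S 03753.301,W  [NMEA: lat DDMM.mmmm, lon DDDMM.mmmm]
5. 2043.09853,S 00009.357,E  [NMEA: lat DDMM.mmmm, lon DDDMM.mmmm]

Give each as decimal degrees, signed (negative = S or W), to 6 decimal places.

1. 79.631353, 17.766400
2. 38.051389, -48.688089
3. 46.631600, 133.825562
4. -5.961701, -37.888350
5. -20.718309, 0.155950

Point 1:
  Lat: split at 2 digits → 79° and 37.88117′; 79 + 37.88117/60 = 79.6313528
  N ⇒ keep positive
  λ: degrees = first 3 digits = 17, minutes = 45.984; 17 + 45.984/60 = 17.7664000
  E → positive
Point 2:
  Lat: 38° + 3/60 + 5/3600 = 38 + 0.050000 + 0.001389 = 38.0513889
  N ⇒ keep positive
  Longitude: 48 + 41/60 + 17.12/3600 = 48.6880889
  W ⇒ negate
Point 3:
  Lat: 46 + 37.896/60 = 46.6316000
  N ⇒ keep positive
  λ: 133 + 49.5337/60 = 133.8255617
  E ⇒ keep positive
Point 4:
  Latitude: split at 2 digits → 05° and 57.70207′; 5 + 57.70207/60 = 5.9617012
  S ⇒ negate
  λ: split at 3 digits → 037° and 53.301′; 37 + 53.301/60 = 37.8883500
  hemisphere W, so the sign is −
Point 5:
  φ: degrees = first 2 digits = 20, minutes = 43.09853; 20 + 43.09853/60 = 20.7183088
  hemisphere S, so the sign is −
  Longitude: split at 3 digits → 000° and 9.357′; 0 + 9.357/60 = 0.1559500
  E ⇒ keep positive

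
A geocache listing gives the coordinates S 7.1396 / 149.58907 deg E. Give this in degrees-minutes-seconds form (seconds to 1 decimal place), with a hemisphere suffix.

7°08′22.6″ S, 149°35′20.7″ E

φ: 0.139600 × 60 = 8.37600′ → 8′, remainder × 60 = 22.560″
Longitude: whole degrees 149; 35.34420′ → 35′ and 20.652″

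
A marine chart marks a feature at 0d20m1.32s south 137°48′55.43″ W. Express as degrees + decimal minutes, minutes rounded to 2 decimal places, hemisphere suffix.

Lat: 20 + 1.32/60 = 20.0220′
Longitude: 48 + 55.43/60 = 48.9238′

0° 20.02′ S, 137° 48.92′ W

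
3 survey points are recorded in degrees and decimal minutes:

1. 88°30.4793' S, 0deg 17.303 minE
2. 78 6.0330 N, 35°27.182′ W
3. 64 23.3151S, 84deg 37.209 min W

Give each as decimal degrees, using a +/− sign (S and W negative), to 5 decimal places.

Point 1:
  φ: 88 + 30.4793/60 = 88.507988
  S ⇒ negate
  Lon: 17.303′ = 0.288383°; total 0.288383
  E ⇒ keep positive
Point 2:
  φ: 78 + 6.033/60 = 78.100550
  N → positive
  Longitude: 27.182′ = 0.453033°; total 35.453033
  W ⇒ negate
Point 3:
  Lat: 64 + 23.3151/60 = 64.388585
  S → negative
  Longitude: 84 + 37.209/60 = 84.620150
  hemisphere W, so the sign is −

1. -88.50799, 0.28838
2. 78.10055, -35.45303
3. -64.38859, -84.62015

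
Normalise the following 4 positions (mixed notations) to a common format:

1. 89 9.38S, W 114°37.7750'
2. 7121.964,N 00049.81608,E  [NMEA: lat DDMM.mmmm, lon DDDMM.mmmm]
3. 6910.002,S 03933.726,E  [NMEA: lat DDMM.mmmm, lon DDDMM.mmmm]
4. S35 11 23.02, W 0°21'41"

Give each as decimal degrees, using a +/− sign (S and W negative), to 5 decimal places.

1. -89.15633, -114.62958
2. 71.36607, 0.83027
3. -69.16670, 39.56210
4. -35.18973, -0.36139

Point 1:
  Latitude: 9.38′ = 0.156333°; total 89.156333
  S ⇒ negate
  Longitude: 37.775′ = 0.629583°; total 114.629583
  W ⇒ negate
Point 2:
  φ: degrees = first 2 digits = 71, minutes = 21.964; 71 + 21.964/60 = 71.366067
  N → positive
  Lon: split at 3 digits → 000° and 49.81608′; 0 + 49.81608/60 = 0.830268
  E → positive
Point 3:
  Lat: degrees = first 2 digits = 69, minutes = 10.002; 69 + 10.002/60 = 69.166700
  hemisphere S, so the sign is −
  λ: split at 3 digits → 039° and 33.726′; 39 + 33.726/60 = 39.562100
  E ⇒ keep positive
Point 4:
  Lat: 11′ + 23.02″ = 11.38367′; 35 + 11.38367/60 = 35.189728
  hemisphere S, so the sign is −
  λ: 0° + 21/60 + 41/3600 = 0 + 0.350000 + 0.011389 = 0.361389
  W ⇒ negate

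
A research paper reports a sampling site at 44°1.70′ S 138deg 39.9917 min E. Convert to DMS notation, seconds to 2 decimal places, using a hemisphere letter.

44°01′42.00″ S, 138°39′59.50″ E

Lat: fractional minutes 0.70000 × 60 = 42.0000″
Lon: fractional minutes 0.99170 × 60 = 59.5020″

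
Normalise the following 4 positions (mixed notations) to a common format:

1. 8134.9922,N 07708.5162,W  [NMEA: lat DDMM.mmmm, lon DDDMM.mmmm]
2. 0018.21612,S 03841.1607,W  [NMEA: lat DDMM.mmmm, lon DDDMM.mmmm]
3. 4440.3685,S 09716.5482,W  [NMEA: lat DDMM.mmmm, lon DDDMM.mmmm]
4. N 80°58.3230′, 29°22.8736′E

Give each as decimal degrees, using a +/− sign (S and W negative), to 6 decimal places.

1. 81.583203, -77.141937
2. -0.303602, -38.686012
3. -44.672808, -97.275803
4. 80.972050, 29.381227

Point 1:
  φ: degrees = first 2 digits = 81, minutes = 34.9922; 81 + 34.9922/60 = 81.5832033
  N ⇒ keep positive
  Lon: split at 3 digits → 077° and 8.5162′; 77 + 8.5162/60 = 77.1419367
  W → negative
Point 2:
  Lat: split at 2 digits → 00° and 18.21612′; 0 + 18.21612/60 = 0.3036020
  hemisphere S, so the sign is −
  Lon: split at 3 digits → 038° and 41.1607′; 38 + 41.1607/60 = 38.6860117
  W → negative
Point 3:
  Latitude: degrees = first 2 digits = 44, minutes = 40.3685; 44 + 40.3685/60 = 44.6728083
  hemisphere S, so the sign is −
  Lon: split at 3 digits → 097° and 16.5482′; 97 + 16.5482/60 = 97.2758033
  hemisphere W, so the sign is −
Point 4:
  Latitude: 58.323′ = 0.972050°; total 80.9720500
  N ⇒ keep positive
  Longitude: 22.8736′ = 0.381227°; total 29.3812267
  E → positive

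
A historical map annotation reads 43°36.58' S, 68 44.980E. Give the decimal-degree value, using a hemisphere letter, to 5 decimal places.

43.60967° S, 68.74967° E

Lat: 36.58′ = 0.609667°; total 43.609667
λ: 44.98′ = 0.749667°; total 68.749667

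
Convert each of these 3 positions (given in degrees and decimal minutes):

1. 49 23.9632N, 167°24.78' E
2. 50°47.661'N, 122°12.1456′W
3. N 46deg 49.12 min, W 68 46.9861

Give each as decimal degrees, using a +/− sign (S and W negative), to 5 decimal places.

1. 49.39939, 167.41300
2. 50.79435, -122.20243
3. 46.81867, -68.78310

Point 1:
  Latitude: 23.9632′ = 0.399387°; total 49.399387
  N → positive
  Longitude: 167 + 24.78/60 = 167.413000
  E ⇒ keep positive
Point 2:
  Lat: 47.661′ = 0.794350°; total 50.794350
  N ⇒ keep positive
  Longitude: 12.1456′ = 0.202427°; total 122.202427
  W → negative
Point 3:
  Latitude: 46 + 49.12/60 = 46.818667
  N → positive
  Lon: 46.9861′ = 0.783102°; total 68.783102
  W → negative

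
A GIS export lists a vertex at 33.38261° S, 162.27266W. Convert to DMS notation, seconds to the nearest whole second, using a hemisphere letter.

33°22′57″ S, 162°16′22″ W

Latitude: 0.382610° → 22.95660′; 0.95660 × 60 = 57.40″
λ: 0.272660° → 16.35960′; 0.35960 × 60 = 21.58″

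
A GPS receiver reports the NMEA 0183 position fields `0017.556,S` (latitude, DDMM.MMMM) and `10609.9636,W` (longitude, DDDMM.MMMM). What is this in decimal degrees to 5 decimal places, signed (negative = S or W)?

-0.29260, -106.16606

φ: degrees = first 2 digits = 0, minutes = 17.556; 0 + 17.556/60 = 0.292600
S → negative
Longitude: degrees = first 3 digits = 106, minutes = 9.9636; 106 + 9.9636/60 = 106.166060
W → negative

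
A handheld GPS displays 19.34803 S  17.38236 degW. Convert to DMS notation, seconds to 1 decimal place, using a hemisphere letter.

φ: 0.348030 × 60 = 20.88180′ → 20′, remainder × 60 = 52.908″
λ: 0.382360° → 22.94160′; 0.94160 × 60 = 56.496″

19°20′52.9″ S, 17°22′56.5″ W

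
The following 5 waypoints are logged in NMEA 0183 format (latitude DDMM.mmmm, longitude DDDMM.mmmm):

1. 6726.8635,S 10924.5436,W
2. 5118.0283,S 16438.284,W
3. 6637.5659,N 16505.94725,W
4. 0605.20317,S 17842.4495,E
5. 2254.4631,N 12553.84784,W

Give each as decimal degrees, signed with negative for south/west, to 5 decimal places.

Point 1:
  Latitude: degrees = first 2 digits = 67, minutes = 26.8635; 67 + 26.8635/60 = 67.447725
  S ⇒ negate
  Longitude: degrees = first 3 digits = 109, minutes = 24.5436; 109 + 24.5436/60 = 109.409060
  W ⇒ negate
Point 2:
  φ: degrees = first 2 digits = 51, minutes = 18.0283; 51 + 18.0283/60 = 51.300472
  S ⇒ negate
  Longitude: split at 3 digits → 164° and 38.284′; 164 + 38.284/60 = 164.638067
  hemisphere W, so the sign is −
Point 3:
  φ: degrees = first 2 digits = 66, minutes = 37.5659; 66 + 37.5659/60 = 66.626098
  N → positive
  Longitude: degrees = first 3 digits = 165, minutes = 5.94725; 165 + 5.94725/60 = 165.099121
  W → negative
Point 4:
  φ: split at 2 digits → 06° and 5.20317′; 6 + 5.20317/60 = 6.086720
  hemisphere S, so the sign is −
  Longitude: split at 3 digits → 178° and 42.4495′; 178 + 42.4495/60 = 178.707492
  E → positive
Point 5:
  Lat: degrees = first 2 digits = 22, minutes = 54.4631; 22 + 54.4631/60 = 22.907718
  N → positive
  Longitude: degrees = first 3 digits = 125, minutes = 53.84784; 125 + 53.84784/60 = 125.897464
  W ⇒ negate

1. -67.44773, -109.40906
2. -51.30047, -164.63807
3. 66.62610, -165.09912
4. -6.08672, 178.70749
5. 22.90772, -125.89746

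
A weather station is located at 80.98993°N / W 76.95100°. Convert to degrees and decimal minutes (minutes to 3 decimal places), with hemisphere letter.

Lat: minutes = (80.989930 − 80) × 60 = 59.39580
Lon: minutes = (76.951000 − 76) × 60 = 57.06000

80° 59.396′ N, 76° 57.060′ W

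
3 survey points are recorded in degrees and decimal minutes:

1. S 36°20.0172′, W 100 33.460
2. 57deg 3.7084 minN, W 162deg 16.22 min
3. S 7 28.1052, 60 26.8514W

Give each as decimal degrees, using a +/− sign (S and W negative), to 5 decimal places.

Point 1:
  Latitude: 20.0172′ = 0.333620°; total 36.333620
  S → negative
  Longitude: 100 + 33.46/60 = 100.557667
  W → negative
Point 2:
  φ: 3.7084′ = 0.061807°; total 57.061807
  N → positive
  λ: 162 + 16.22/60 = 162.270333
  W → negative
Point 3:
  φ: 28.1052′ = 0.468420°; total 7.468420
  hemisphere S, so the sign is −
  λ: 60 + 26.8514/60 = 60.447523
  W → negative

1. -36.33362, -100.55767
2. 57.06181, -162.27033
3. -7.46842, -60.44752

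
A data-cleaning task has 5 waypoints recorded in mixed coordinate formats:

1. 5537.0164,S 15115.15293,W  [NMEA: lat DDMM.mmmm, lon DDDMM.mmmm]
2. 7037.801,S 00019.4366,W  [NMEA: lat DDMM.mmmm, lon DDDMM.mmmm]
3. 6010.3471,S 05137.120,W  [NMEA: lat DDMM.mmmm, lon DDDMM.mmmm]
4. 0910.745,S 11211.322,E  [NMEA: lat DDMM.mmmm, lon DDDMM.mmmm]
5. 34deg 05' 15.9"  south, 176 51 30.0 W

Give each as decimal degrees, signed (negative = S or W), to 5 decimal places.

Point 1:
  Lat: degrees = first 2 digits = 55, minutes = 37.0164; 55 + 37.0164/60 = 55.616940
  S ⇒ negate
  λ: degrees = first 3 digits = 151, minutes = 15.15293; 151 + 15.15293/60 = 151.252549
  W → negative
Point 2:
  Latitude: split at 2 digits → 70° and 37.801′; 70 + 37.801/60 = 70.630017
  hemisphere S, so the sign is −
  Longitude: split at 3 digits → 000° and 19.4366′; 0 + 19.4366/60 = 0.323943
  W ⇒ negate
Point 3:
  Lat: split at 2 digits → 60° and 10.3471′; 60 + 10.3471/60 = 60.172452
  S → negative
  Longitude: split at 3 digits → 051° and 37.12′; 51 + 37.12/60 = 51.618667
  W ⇒ negate
Point 4:
  Latitude: degrees = first 2 digits = 9, minutes = 10.745; 9 + 10.745/60 = 9.179083
  S ⇒ negate
  Lon: degrees = first 3 digits = 112, minutes = 11.322; 112 + 11.322/60 = 112.188700
  E ⇒ keep positive
Point 5:
  φ: 34° + 5/60 + 15.9/3600 = 34 + 0.083333 + 0.004417 = 34.087750
  S → negative
  Longitude: 176 + 51/60 + 30/3600 = 176.858333
  hemisphere W, so the sign is −

1. -55.61694, -151.25255
2. -70.63002, -0.32394
3. -60.17245, -51.61867
4. -9.17908, 112.18870
5. -34.08775, -176.85833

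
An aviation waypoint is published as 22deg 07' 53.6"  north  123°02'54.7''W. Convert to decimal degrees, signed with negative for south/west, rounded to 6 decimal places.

Latitude: 22° + 7/60 + 53.6/3600 = 22 + 0.116667 + 0.014889 = 22.1315556
N → positive
Longitude: 2′ + 54.7″ = 2.91167′; 123 + 2.91167/60 = 123.0485278
hemisphere W, so the sign is −

22.131556, -123.048528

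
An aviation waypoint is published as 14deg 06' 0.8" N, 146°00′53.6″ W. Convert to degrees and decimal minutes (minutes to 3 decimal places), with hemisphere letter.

14° 6.013′ N, 146° 0.893′ W

Lat: seconds/60 = 0.01333; minutes = 6 + 0.01333 = 6.01333
λ: seconds/60 = 0.89333; minutes = 0 + 0.89333 = 0.89333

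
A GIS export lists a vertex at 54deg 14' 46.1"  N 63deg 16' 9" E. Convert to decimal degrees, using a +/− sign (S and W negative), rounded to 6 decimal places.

Lat: 54 + 14/60 + 46.1/3600 = 54.2461389
N → positive
λ: 16′ + 9″ = 16.15000′; 63 + 16.15000/60 = 63.2691667
E → positive

54.246139, 63.269167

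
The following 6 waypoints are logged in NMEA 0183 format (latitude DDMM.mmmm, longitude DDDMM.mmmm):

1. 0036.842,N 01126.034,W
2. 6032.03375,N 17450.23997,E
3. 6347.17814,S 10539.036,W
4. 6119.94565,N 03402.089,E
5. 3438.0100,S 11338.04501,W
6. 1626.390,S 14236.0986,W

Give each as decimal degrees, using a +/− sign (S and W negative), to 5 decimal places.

1. 0.61403, -11.43390
2. 60.53390, 174.83733
3. -63.78630, -105.65060
4. 61.33243, 34.03482
5. -34.63350, -113.63408
6. -16.43983, -142.60164

Point 1:
  φ: split at 2 digits → 00° and 36.842′; 0 + 36.842/60 = 0.614033
  N → positive
  λ: split at 3 digits → 011° and 26.034′; 11 + 26.034/60 = 11.433900
  W → negative
Point 2:
  Lat: split at 2 digits → 60° and 32.03375′; 60 + 32.03375/60 = 60.533896
  N ⇒ keep positive
  λ: degrees = first 3 digits = 174, minutes = 50.23997; 174 + 50.23997/60 = 174.837333
  E → positive
Point 3:
  φ: split at 2 digits → 63° and 47.17814′; 63 + 47.17814/60 = 63.786302
  S → negative
  Longitude: split at 3 digits → 105° and 39.036′; 105 + 39.036/60 = 105.650600
  W → negative
Point 4:
  Lat: degrees = first 2 digits = 61, minutes = 19.94565; 61 + 19.94565/60 = 61.332428
  N → positive
  Longitude: split at 3 digits → 034° and 2.089′; 34 + 2.089/60 = 34.034817
  E ⇒ keep positive
Point 5:
  φ: degrees = first 2 digits = 34, minutes = 38.01; 34 + 38.01/60 = 34.633500
  S ⇒ negate
  Lon: degrees = first 3 digits = 113, minutes = 38.04501; 113 + 38.04501/60 = 113.634084
  W ⇒ negate
Point 6:
  φ: split at 2 digits → 16° and 26.39′; 16 + 26.39/60 = 16.439833
  S ⇒ negate
  λ: split at 3 digits → 142° and 36.0986′; 142 + 36.0986/60 = 142.601643
  W → negative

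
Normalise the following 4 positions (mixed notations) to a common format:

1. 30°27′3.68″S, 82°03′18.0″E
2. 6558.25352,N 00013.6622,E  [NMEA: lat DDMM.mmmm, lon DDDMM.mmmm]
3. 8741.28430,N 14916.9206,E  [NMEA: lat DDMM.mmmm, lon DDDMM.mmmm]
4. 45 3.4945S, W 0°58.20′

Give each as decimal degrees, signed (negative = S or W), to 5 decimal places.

1. -30.45102, 82.05500
2. 65.97089, 0.22770
3. 87.68807, 149.28201
4. -45.05824, -0.97000

Point 1:
  Latitude: 30 + 27/60 + 3.68/3600 = 30.451022
  S → negative
  λ: 82 + 3/60 + 18/3600 = 82.055000
  E → positive
Point 2:
  φ: split at 2 digits → 65° and 58.25352′; 65 + 58.25352/60 = 65.970892
  N ⇒ keep positive
  λ: split at 3 digits → 000° and 13.6622′; 0 + 13.6622/60 = 0.227703
  E → positive
Point 3:
  φ: split at 2 digits → 87° and 41.2843′; 87 + 41.2843/60 = 87.688072
  N → positive
  Lon: split at 3 digits → 149° and 16.9206′; 149 + 16.9206/60 = 149.282010
  E → positive
Point 4:
  Latitude: 45 + 3.4945/60 = 45.058242
  S ⇒ negate
  Longitude: 58.2′ = 0.970000°; total 0.970000
  W ⇒ negate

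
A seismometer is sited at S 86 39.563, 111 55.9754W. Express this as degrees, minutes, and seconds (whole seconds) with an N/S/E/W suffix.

86°39′34″ S, 111°55′59″ W

Latitude: 39.56300′ → 39′ and 0.56300 × 60 = 33.78″
Longitude: 55.97540′ → 55′ and 0.97540 × 60 = 58.52″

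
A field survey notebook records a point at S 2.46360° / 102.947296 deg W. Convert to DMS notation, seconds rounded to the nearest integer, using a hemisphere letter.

2°27′49″ S, 102°56′50″ W

φ: whole degrees 2; 27.81600′ → 27′ and 48.96″
Longitude: whole degrees 102; 56.83776′ → 56′ and 50.27″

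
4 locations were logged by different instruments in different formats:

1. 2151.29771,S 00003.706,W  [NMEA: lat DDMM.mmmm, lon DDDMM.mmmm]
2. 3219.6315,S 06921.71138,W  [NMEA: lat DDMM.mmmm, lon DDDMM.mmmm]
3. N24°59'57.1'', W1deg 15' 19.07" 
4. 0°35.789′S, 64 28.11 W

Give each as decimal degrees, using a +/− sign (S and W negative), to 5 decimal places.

1. -21.85496, -0.06177
2. -32.32719, -69.36186
3. 24.99919, -1.25530
4. -0.59648, -64.46850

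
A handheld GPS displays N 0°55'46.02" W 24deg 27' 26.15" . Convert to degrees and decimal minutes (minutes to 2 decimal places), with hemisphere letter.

Lat: seconds/60 = 0.76700; minutes = 55 + 0.76700 = 55.7670
λ: seconds/60 = 0.43583; minutes = 27 + 0.43583 = 27.4358

0° 55.77′ N, 24° 27.44′ W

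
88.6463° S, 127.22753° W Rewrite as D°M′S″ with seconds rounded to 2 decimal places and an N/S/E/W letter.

88°38′46.68″ S, 127°13′39.11″ W

Lat: whole degrees 88; 38.77800′ → 38′ and 46.6800″
λ: whole degrees 127; 13.65180′ → 13′ and 39.1080″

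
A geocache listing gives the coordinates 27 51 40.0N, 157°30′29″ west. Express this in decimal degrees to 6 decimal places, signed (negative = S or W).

27.861111, -157.508056

φ: 27 + 51/60 + 40/3600 = 27.8611111
N → positive
λ: 157 + 30/60 + 29/3600 = 157.5080556
W → negative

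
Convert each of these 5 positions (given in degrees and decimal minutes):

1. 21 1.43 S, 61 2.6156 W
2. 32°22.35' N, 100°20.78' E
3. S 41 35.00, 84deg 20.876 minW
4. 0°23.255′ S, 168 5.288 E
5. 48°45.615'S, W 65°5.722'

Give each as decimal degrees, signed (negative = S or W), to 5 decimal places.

1. -21.02383, -61.04359
2. 32.37250, 100.34633
3. -41.58333, -84.34793
4. -0.38758, 168.08813
5. -48.76025, -65.09537

Point 1:
  φ: 1.43′ = 0.023833°; total 21.023833
  S → negative
  λ: 2.6156′ = 0.043593°; total 61.043593
  hemisphere W, so the sign is −
Point 2:
  Lat: 22.35′ = 0.372500°; total 32.372500
  N → positive
  Lon: 20.78′ = 0.346333°; total 100.346333
  E ⇒ keep positive
Point 3:
  Latitude: 41 + 35/60 = 41.583333
  S ⇒ negate
  λ: 20.876′ = 0.347933°; total 84.347933
  W ⇒ negate
Point 4:
  Latitude: 0 + 23.255/60 = 0.387583
  hemisphere S, so the sign is −
  λ: 168 + 5.288/60 = 168.088133
  E ⇒ keep positive
Point 5:
  Latitude: 48 + 45.615/60 = 48.760250
  hemisphere S, so the sign is −
  Longitude: 5.722′ = 0.095367°; total 65.095367
  hemisphere W, so the sign is −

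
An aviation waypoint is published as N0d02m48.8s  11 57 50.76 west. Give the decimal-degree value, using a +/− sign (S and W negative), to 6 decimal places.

0.046889, -11.964100

Lat: 0° + 2/60 + 48.8/3600 = 0 + 0.033333 + 0.013556 = 0.0468889
N ⇒ keep positive
Longitude: 11° + 57/60 + 50.76/3600 = 11 + 0.950000 + 0.014100 = 11.9641000
W ⇒ negate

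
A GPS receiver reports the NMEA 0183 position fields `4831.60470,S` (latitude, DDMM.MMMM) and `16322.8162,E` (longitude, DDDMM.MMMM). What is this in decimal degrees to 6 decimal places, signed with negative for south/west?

Lat: degrees = first 2 digits = 48, minutes = 31.6047; 48 + 31.6047/60 = 48.5267450
S → negative
Longitude: degrees = first 3 digits = 163, minutes = 22.8162; 163 + 22.8162/60 = 163.3802700
E ⇒ keep positive

-48.526745, 163.380270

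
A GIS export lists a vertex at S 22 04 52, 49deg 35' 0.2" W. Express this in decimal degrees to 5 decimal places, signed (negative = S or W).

Latitude: 4′ + 52″ = 4.86667′; 22 + 4.86667/60 = 22.081111
hemisphere S, so the sign is −
λ: 35′ + 0.2″ = 35.00333′; 49 + 35.00333/60 = 49.583389
hemisphere W, so the sign is −

-22.08111, -49.58339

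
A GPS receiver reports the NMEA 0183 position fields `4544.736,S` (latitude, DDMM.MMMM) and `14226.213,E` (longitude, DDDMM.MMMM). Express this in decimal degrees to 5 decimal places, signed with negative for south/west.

Lat: degrees = first 2 digits = 45, minutes = 44.736; 45 + 44.736/60 = 45.745600
hemisphere S, so the sign is −
Longitude: degrees = first 3 digits = 142, minutes = 26.213; 142 + 26.213/60 = 142.436883
E ⇒ keep positive

-45.74560, 142.43688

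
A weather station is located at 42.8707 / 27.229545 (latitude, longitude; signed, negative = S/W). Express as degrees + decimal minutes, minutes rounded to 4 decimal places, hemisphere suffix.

42° 52.2420′ N, 27° 13.7727′ E

Lat: 42° + 0.870700 × 60 = 42° 52.242000′
Longitude: 27° + 0.229545 × 60 = 27° 13.772700′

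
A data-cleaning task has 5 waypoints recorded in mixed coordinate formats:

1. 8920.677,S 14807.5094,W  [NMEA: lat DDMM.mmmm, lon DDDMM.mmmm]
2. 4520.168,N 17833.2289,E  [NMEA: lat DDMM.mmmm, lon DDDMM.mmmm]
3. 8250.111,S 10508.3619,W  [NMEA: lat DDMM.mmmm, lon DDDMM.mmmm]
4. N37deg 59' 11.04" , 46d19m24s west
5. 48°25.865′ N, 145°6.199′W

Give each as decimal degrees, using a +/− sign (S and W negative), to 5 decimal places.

1. -89.34462, -148.12516
2. 45.33613, 178.55382
3. -82.83518, -105.13937
4. 37.98640, -46.32333
5. 48.43108, -145.10332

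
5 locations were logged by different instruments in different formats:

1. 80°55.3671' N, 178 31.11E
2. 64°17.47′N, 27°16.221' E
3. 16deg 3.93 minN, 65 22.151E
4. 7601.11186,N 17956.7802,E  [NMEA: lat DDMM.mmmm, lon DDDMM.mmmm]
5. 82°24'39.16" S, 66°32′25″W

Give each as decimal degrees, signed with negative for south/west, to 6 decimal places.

1. 80.922785, 178.518500
2. 64.291167, 27.270350
3. 16.065500, 65.369183
4. 76.018531, 179.946337
5. -82.410878, -66.540278

Point 1:
  Latitude: 80 + 55.3671/60 = 80.9227850
  N → positive
  Longitude: 31.11′ = 0.518500°; total 178.5185000
  E ⇒ keep positive
Point 2:
  Latitude: 17.47′ = 0.291167°; total 64.2911667
  N → positive
  Lon: 16.221′ = 0.270350°; total 27.2703500
  E ⇒ keep positive
Point 3:
  Latitude: 3.93′ = 0.065500°; total 16.0655000
  N ⇒ keep positive
  λ: 65 + 22.151/60 = 65.3691833
  E → positive
Point 4:
  Lat: split at 2 digits → 76° and 1.11186′; 76 + 1.11186/60 = 76.0185310
  N ⇒ keep positive
  Lon: split at 3 digits → 179° and 56.7802′; 179 + 56.7802/60 = 179.9463367
  E ⇒ keep positive
Point 5:
  Latitude: 24′ + 39.16″ = 24.65267′; 82 + 24.65267/60 = 82.4108778
  S ⇒ negate
  Longitude: 66° + 32/60 + 25/3600 = 66 + 0.533333 + 0.006944 = 66.5402778
  W → negative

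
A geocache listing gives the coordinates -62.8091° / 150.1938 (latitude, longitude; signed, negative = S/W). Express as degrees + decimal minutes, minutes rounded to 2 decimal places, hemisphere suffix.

Latitude is negative → S; |value| = 62.809100
φ: fractional part 0.809100 → 48.5460 minutes
Lon: minutes = (150.193800 − 150) × 60 = 11.6280

62° 48.55′ S, 150° 11.63′ E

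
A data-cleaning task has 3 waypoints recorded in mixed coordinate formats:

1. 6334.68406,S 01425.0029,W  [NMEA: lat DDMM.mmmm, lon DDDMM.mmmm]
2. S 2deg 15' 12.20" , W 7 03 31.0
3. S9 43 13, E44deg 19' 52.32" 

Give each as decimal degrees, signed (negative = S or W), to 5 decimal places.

1. -63.57807, -14.41672
2. -2.25339, -7.05861
3. -9.72028, 44.33120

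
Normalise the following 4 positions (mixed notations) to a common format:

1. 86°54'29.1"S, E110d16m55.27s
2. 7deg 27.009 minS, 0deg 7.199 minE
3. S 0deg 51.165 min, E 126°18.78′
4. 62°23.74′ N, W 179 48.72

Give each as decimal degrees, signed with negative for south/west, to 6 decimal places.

Point 1:
  φ: 54′ + 29.1″ = 54.48500′; 86 + 54.48500/60 = 86.9080833
  S ⇒ negate
  λ: 110 + 16/60 + 55.27/3600 = 110.2820194
  E → positive
Point 2:
  φ: 27.009′ = 0.450150°; total 7.4501500
  S ⇒ negate
  λ: 7.199′ = 0.119983°; total 0.1199833
  E → positive
Point 3:
  Latitude: 0 + 51.165/60 = 0.8527500
  S ⇒ negate
  λ: 126 + 18.78/60 = 126.3130000
  E ⇒ keep positive
Point 4:
  φ: 62 + 23.74/60 = 62.3956667
  N ⇒ keep positive
  Longitude: 179 + 48.72/60 = 179.8120000
  W ⇒ negate

1. -86.908083, 110.282019
2. -7.450150, 0.119983
3. -0.852750, 126.313000
4. 62.395667, -179.812000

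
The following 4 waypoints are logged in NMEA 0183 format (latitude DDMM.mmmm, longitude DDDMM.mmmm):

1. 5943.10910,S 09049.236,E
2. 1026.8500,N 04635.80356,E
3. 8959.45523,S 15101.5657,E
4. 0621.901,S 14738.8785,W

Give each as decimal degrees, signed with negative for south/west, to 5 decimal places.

1. -59.71849, 90.82060
2. 10.44750, 46.59673
3. -89.99092, 151.02610
4. -6.36502, -147.64798

Point 1:
  φ: degrees = first 2 digits = 59, minutes = 43.1091; 59 + 43.1091/60 = 59.718485
  hemisphere S, so the sign is −
  Longitude: degrees = first 3 digits = 90, minutes = 49.236; 90 + 49.236/60 = 90.820600
  E → positive
Point 2:
  Lat: degrees = first 2 digits = 10, minutes = 26.85; 10 + 26.85/60 = 10.447500
  N ⇒ keep positive
  λ: degrees = first 3 digits = 46, minutes = 35.80356; 46 + 35.80356/60 = 46.596726
  E ⇒ keep positive
Point 3:
  φ: degrees = first 2 digits = 89, minutes = 59.45523; 89 + 59.45523/60 = 89.990921
  hemisphere S, so the sign is −
  λ: split at 3 digits → 151° and 1.5657′; 151 + 1.5657/60 = 151.026095
  E ⇒ keep positive
Point 4:
  Latitude: degrees = first 2 digits = 6, minutes = 21.901; 6 + 21.901/60 = 6.365017
  S ⇒ negate
  λ: degrees = first 3 digits = 147, minutes = 38.8785; 147 + 38.8785/60 = 147.647975
  W ⇒ negate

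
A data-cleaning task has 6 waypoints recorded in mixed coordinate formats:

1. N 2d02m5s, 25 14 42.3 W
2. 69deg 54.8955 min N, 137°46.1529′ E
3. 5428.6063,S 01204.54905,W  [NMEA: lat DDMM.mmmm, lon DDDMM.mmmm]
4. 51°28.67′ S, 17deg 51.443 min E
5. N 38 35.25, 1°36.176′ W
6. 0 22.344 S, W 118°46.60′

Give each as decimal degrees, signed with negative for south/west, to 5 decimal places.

Point 1:
  φ: 2 + 2/60 + 5/3600 = 2.034722
  N ⇒ keep positive
  λ: 25° + 14/60 + 42.3/3600 = 25 + 0.233333 + 0.011750 = 25.245083
  W ⇒ negate
Point 2:
  Lat: 54.8955′ = 0.914925°; total 69.914925
  N ⇒ keep positive
  Longitude: 46.1529′ = 0.769215°; total 137.769215
  E → positive
Point 3:
  Lat: split at 2 digits → 54° and 28.6063′; 54 + 28.6063/60 = 54.476772
  hemisphere S, so the sign is −
  λ: split at 3 digits → 012° and 4.54905′; 12 + 4.54905/60 = 12.075818
  W → negative
Point 4:
  φ: 28.67′ = 0.477833°; total 51.477833
  hemisphere S, so the sign is −
  Longitude: 17 + 51.443/60 = 17.857383
  E → positive
Point 5:
  Latitude: 38 + 35.25/60 = 38.587500
  N ⇒ keep positive
  λ: 1 + 36.176/60 = 1.602933
  hemisphere W, so the sign is −
Point 6:
  Lat: 22.344′ = 0.372400°; total 0.372400
  hemisphere S, so the sign is −
  Longitude: 118 + 46.6/60 = 118.776667
  hemisphere W, so the sign is −

1. 2.03472, -25.24508
2. 69.91493, 137.76922
3. -54.47677, -12.07582
4. -51.47783, 17.85738
5. 38.58750, -1.60293
6. -0.37240, -118.77667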